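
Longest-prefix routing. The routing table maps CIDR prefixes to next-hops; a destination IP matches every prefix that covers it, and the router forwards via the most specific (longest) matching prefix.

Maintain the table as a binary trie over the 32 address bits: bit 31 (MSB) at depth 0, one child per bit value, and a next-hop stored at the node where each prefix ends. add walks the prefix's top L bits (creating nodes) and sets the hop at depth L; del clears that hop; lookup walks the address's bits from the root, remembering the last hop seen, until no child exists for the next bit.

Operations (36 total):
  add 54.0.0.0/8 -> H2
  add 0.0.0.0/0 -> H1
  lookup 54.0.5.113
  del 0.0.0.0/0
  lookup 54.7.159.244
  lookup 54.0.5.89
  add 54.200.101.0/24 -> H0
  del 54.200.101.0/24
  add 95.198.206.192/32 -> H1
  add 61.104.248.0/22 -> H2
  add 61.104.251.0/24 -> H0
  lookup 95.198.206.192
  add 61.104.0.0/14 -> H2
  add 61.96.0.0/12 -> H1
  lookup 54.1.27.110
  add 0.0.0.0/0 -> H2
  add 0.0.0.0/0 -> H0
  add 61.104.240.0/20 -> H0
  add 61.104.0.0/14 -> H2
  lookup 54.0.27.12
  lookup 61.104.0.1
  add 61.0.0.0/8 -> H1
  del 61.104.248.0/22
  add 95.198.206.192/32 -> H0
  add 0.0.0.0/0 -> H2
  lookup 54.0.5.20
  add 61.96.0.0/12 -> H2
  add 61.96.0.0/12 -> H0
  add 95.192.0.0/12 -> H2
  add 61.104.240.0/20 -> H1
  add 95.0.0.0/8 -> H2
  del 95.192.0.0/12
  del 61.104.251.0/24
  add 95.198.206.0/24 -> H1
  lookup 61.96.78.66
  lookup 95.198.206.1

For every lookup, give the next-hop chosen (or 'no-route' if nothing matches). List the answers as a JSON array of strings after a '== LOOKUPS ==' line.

Trace:
  + 54.0.0.0/8 (H2) depth=8
  + 0.0.0.0/0 (H1) depth=0
  Q 54.0.5.113: descend 00110110 ; hops seen [H1,H2] ; pick H2
  del 0.0.0.0/0 (clear depth 0)
  Q 54.7.159.244: descend 00110110 ; hops seen [H2] ; pick H2
  Q 54.0.5.89: descend 00110110 ; hops seen [H2] ; pick H2
  + 54.200.101.0/24 (H0) depth=24
  del 54.200.101.0/24 (clear depth 24)
  + 95.198.206.192/32 (H1) depth=32
  + 61.104.248.0/22 (H2) depth=22
  + 61.104.251.0/24 (H0) depth=24
  Q 95.198.206.192: descend 01011111110001101100111011000000 ; hops seen [H1] ; pick H1
  + 61.104.0.0/14 (H2) depth=14
  + 61.96.0.0/12 (H1) depth=12
  Q 54.1.27.110: descend 00110110 ; hops seen [H2] ; pick H2
  + 0.0.0.0/0 (H2) depth=0
  + 0.0.0.0/0 (H0) depth=0
  + 61.104.240.0/20 (H0) depth=20
  + 61.104.0.0/14 (H2) depth=14
  Q 54.0.27.12: descend 00110110 ; hops seen [H0,H2] ; pick H2
  Q 61.104.0.1: descend 0011110101101000 ; hops seen [H0,H1,H2] ; pick H2
  + 61.0.0.0/8 (H1) depth=8
  del 61.104.248.0/22 (clear depth 22)
  + 95.198.206.192/32 (H0) depth=32
  + 0.0.0.0/0 (H2) depth=0
  Q 54.0.5.20: descend 00110110 ; hops seen [H2,H2] ; pick H2
  + 61.96.0.0/12 (H2) depth=12
  + 61.96.0.0/12 (H0) depth=12
  + 95.192.0.0/12 (H2) depth=12
  + 61.104.240.0/20 (H1) depth=20
  + 95.0.0.0/8 (H2) depth=8
  del 95.192.0.0/12 (clear depth 12)
  del 61.104.251.0/24 (clear depth 24)
  + 95.198.206.0/24 (H1) depth=24
  Q 61.96.78.66: descend 001111010110 ; hops seen [H2,H1,H0] ; pick H0
  Q 95.198.206.1: descend 010111111100011011001110 ; hops seen [H2,H2,H1] ; pick H1

== LOOKUPS ==
["H2","H2","H2","H1","H2","H2","H2","H2","H0","H1"]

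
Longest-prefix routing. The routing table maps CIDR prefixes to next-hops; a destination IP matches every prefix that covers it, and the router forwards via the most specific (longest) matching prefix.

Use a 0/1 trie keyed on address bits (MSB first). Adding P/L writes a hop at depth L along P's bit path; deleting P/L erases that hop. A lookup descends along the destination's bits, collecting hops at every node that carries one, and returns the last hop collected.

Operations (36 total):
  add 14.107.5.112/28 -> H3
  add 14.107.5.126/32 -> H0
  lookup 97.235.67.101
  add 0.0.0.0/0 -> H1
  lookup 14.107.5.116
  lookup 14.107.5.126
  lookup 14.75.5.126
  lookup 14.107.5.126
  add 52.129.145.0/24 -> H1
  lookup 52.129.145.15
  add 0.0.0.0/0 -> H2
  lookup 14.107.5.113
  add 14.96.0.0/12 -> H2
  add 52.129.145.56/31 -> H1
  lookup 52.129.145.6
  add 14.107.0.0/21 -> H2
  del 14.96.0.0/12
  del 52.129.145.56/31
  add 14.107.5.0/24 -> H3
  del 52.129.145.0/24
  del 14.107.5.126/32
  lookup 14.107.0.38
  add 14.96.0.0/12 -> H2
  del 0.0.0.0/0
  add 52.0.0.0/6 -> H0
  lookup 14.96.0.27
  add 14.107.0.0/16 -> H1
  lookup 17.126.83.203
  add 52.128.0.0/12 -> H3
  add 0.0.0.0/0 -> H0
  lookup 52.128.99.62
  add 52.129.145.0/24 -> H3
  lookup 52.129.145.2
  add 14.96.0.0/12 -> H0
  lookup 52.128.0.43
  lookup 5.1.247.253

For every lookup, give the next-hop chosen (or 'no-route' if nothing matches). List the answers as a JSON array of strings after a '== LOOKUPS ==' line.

Apply in order:
  add 14.107.5.112/28 -> H3 at depth 28
  add 14.107.5.126/32 -> H0 at depth 32
  Q 97.235.67.101: descend 0 ; hops seen [∅] ; pick no-route
  add 0.0.0.0/0 -> H1 at depth 0
  Q 14.107.5.116: descend 0000111001101011000001010111 ; hops seen [H1,H3] ; pick H3
  Q 14.107.5.126: descend 00001110011010110000010101111110 ; hops seen [H1,H3,H0] ; pick H0
  Q 14.75.5.126: descend 0000111001 ; hops seen [H1] ; pick H1
  Q 14.107.5.126: descend 00001110011010110000010101111110 ; hops seen [H1,H3,H0] ; pick H0
  add 52.129.145.0/24 -> H1 at depth 24
  Q 52.129.145.15: descend 001101001000000110010001 ; hops seen [H1,H1] ; pick H1
  add 0.0.0.0/0 -> H2 at depth 0
  Q 14.107.5.113: descend 0000111001101011000001010111 ; hops seen [H2,H3] ; pick H3
  add 14.96.0.0/12 -> H2 at depth 12
  add 52.129.145.56/31 -> H1 at depth 31
  Q 52.129.145.6: descend 00110100100000011001000100 ; hops seen [H2,H1] ; pick H1
  add 14.107.0.0/21 -> H2 at depth 21
  - 14.96.0.0/12 clear@12
  - 52.129.145.56/31 clear@31
  add 14.107.5.0/24 -> H3 at depth 24
  - 52.129.145.0/24 clear@24
  - 14.107.5.126/32 clear@32
  Q 14.107.0.38: descend 000011100110101100000 ; hops seen [H2,H2] ; pick H2
  add 14.96.0.0/12 -> H2 at depth 12
  - 0.0.0.0/0 clear@0
  add 52.0.0.0/6 -> H0 at depth 6
  Q 14.96.0.27: descend 000011100110 ; hops seen [H2] ; pick H2
  add 14.107.0.0/16 -> H1 at depth 16
  Q 17.126.83.203: descend 000 ; hops seen [∅] ; pick no-route
  add 52.128.0.0/12 -> H3 at depth 12
  add 0.0.0.0/0 -> H0 at depth 0
  Q 52.128.99.62: descend 001101001000000 ; hops seen [H0,H0,H3] ; pick H3
  add 52.129.145.0/24 -> H3 at depth 24
  Q 52.129.145.2: descend 00110100100000011001000100 ; hops seen [H0,H0,H3,H3] ; pick H3
  add 14.96.0.0/12 -> H0 at depth 12
  Q 52.128.0.43: descend 001101001000000 ; hops seen [H0,H0,H3] ; pick H3
  Q 5.1.247.253: descend 0000 ; hops seen [H0] ; pick H0

== LOOKUPS ==
["no-route","H3","H0","H1","H0","H1","H3","H1","H2","H2","no-route","H3","H3","H3","H0"]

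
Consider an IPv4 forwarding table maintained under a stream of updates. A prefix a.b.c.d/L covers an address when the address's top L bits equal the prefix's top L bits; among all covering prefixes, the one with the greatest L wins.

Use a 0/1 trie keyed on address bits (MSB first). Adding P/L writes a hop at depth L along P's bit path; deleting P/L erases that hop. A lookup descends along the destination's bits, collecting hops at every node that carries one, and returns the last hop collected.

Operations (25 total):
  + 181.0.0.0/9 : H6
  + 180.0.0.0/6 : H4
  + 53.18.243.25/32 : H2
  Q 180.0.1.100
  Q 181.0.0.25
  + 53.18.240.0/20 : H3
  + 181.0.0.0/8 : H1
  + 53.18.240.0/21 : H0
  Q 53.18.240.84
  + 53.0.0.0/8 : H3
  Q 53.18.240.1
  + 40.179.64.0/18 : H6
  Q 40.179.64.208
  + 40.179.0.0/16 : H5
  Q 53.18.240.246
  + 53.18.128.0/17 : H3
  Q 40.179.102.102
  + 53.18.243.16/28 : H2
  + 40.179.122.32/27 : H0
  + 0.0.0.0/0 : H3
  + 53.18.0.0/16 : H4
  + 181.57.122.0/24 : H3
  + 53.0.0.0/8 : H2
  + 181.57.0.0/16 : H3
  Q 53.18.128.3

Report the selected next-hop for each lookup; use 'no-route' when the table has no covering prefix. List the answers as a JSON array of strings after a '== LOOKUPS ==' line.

Apply in order:
  add 181.0.0.0/9 -> H6 at depth 9
  add 180.0.0.0/6 -> H4 at depth 6
  add 53.18.243.25/32 -> H2 at depth 32
  Q 180.0.1.100: descend 1011010 ; hops seen [H4] ; pick H4
  Q 181.0.0.25: descend 101101010 ; hops seen [H4,H6] ; pick H6
  add 53.18.240.0/20 -> H3 at depth 20
  add 181.0.0.0/8 -> H1 at depth 8
  add 53.18.240.0/21 -> H0 at depth 21
  Q 53.18.240.84: descend 0011010100010010111100 ; hops seen [H3,H0] ; pick H0
  add 53.0.0.0/8 -> H3 at depth 8
  Q 53.18.240.1: descend 0011010100010010111100 ; hops seen [H3,H3,H0] ; pick H0
  add 40.179.64.0/18 -> H6 at depth 18
  Q 40.179.64.208: descend 001010001011001101 ; hops seen [H6] ; pick H6
  add 40.179.0.0/16 -> H5 at depth 16
  Q 53.18.240.246: descend 0011010100010010111100 ; hops seen [H3,H3,H0] ; pick H0
  add 53.18.128.0/17 -> H3 at depth 17
  Q 40.179.102.102: descend 001010001011001101 ; hops seen [H5,H6] ; pick H6
  add 53.18.243.16/28 -> H2 at depth 28
  add 40.179.122.32/27 -> H0 at depth 27
  add 0.0.0.0/0 -> H3 at depth 0
  add 53.18.0.0/16 -> H4 at depth 16
  add 181.57.122.0/24 -> H3 at depth 24
  add 53.0.0.0/8 -> H2 at depth 8
  add 181.57.0.0/16 -> H3 at depth 16
  Q 53.18.128.3: descend 00110101000100101 ; hops seen [H3,H2,H4,H3] ; pick H3

== LOOKUPS ==
["H4","H6","H0","H0","H6","H0","H6","H3"]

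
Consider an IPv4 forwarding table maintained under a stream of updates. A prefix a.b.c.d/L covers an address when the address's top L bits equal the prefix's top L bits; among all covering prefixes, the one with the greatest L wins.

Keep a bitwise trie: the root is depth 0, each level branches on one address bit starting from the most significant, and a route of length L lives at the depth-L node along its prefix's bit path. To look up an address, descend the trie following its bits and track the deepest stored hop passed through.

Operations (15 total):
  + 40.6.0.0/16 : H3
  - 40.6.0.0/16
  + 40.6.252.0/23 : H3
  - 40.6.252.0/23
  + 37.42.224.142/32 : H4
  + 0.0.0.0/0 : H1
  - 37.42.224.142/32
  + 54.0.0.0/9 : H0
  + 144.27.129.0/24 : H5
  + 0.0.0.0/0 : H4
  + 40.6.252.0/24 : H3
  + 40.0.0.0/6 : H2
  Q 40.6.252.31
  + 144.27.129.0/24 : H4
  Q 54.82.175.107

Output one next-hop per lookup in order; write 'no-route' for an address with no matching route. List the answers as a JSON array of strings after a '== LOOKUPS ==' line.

Trace:
  + 40.6.0.0/16 (H3) depth=16
  - 40.6.0.0/16 clear@16
  + 40.6.252.0/23 (H3) depth=23
  - 40.6.252.0/23 clear@23
  + 37.42.224.142/32 (H4) depth=32
  + 0.0.0.0/0 (H1) depth=0
  - 37.42.224.142/32 clear@32
  + 54.0.0.0/9 (H0) depth=9
  + 144.27.129.0/24 (H5) depth=24
  + 0.0.0.0/0 (H4) depth=0
  + 40.6.252.0/24 (H3) depth=24
  + 40.0.0.0/6 (H2) depth=6
  Q 40.6.252.31: descend 001010000000011011111100 ; hops seen [H4,H2,H3] ; pick H3
  + 144.27.129.0/24 (H4) depth=24
  Q 54.82.175.107: descend 001101100 ; hops seen [H4,H0] ; pick H0

== LOOKUPS ==
["H3","H0"]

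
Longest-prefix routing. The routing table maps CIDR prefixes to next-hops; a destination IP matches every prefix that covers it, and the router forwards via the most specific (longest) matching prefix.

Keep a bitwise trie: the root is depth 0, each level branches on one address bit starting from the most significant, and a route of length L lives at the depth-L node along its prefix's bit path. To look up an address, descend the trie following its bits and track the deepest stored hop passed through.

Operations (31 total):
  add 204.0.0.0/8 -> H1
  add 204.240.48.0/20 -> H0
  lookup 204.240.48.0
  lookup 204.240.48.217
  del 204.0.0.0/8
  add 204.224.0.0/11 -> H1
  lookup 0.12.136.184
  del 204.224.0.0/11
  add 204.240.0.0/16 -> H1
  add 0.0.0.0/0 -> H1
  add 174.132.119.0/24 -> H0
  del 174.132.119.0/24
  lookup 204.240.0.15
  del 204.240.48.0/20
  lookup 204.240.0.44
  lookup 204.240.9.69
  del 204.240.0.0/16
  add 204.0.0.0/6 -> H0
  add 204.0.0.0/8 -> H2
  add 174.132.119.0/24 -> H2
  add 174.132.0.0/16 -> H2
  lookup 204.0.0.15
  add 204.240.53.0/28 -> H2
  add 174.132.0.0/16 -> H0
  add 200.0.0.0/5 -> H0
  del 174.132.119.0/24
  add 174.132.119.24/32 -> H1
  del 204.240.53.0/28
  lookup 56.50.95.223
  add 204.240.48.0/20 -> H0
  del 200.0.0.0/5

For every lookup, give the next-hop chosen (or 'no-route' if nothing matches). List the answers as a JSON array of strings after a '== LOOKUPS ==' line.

Apply in order:
  + 204.0.0.0/8 (H1) depth=8
  + 204.240.48.0/20 (H0) depth=20
  ? 204.240.48.0  path d0:-→d1:-→d2:-→d3:-→d4:-→d5:-→d6:-→d7:-→d8:H1→d9:-→d10:-→d11:-→d12:-→d13:-→d14:-→d15:-→d16:-→d17:-→d18:-→d19:-→d20:H0  best=H0
  ? 204.240.48.217  path d0:-→d1:-→d2:-→d3:-→d4:-→d5:-→d6:-→d7:-→d8:H1→d9:-→d10:-→d11:-→d12:-→d13:-→d14:-→d15:-→d16:-→d17:-→d18:-→d19:-→d20:H0  best=H0
  - 204.0.0.0/8 clear@8
  + 204.224.0.0/11 (H1) depth=11
  ? 0.12.136.184  path d0:-  best=no-route
  - 204.224.0.0/11 clear@11
  + 204.240.0.0/16 (H1) depth=16
  + 0.0.0.0/0 (H1) depth=0
  + 174.132.119.0/24 (H0) depth=24
  - 174.132.119.0/24 clear@24
  ? 204.240.0.15  path d0:H1→d1:-→d2:-→d3:-→d4:-→d5:-→d6:-→d7:-→d8:-→d9:-→d10:-→d11:-→d12:-→d13:-→d14:-→d15:-→d16:H1→d17:-→d18:-  best=H1
  - 204.240.48.0/20 clear@20
  ? 204.240.0.44  path d0:H1→d1:-→d2:-→d3:-→d4:-→d5:-→d6:-→d7:-→d8:-→d9:-→d10:-→d11:-→d12:-→d13:-→d14:-→d15:-→d16:H1→d17:-→d18:-  best=H1
  ? 204.240.9.69  path d0:H1→d1:-→d2:-→d3:-→d4:-→d5:-→d6:-→d7:-→d8:-→d9:-→d10:-→d11:-→d12:-→d13:-→d14:-→d15:-→d16:H1→d17:-→d18:-  best=H1
  - 204.240.0.0/16 clear@16
  + 204.0.0.0/6 (H0) depth=6
  + 204.0.0.0/8 (H2) depth=8
  + 174.132.119.0/24 (H2) depth=24
  + 174.132.0.0/16 (H2) depth=16
  ? 204.0.0.15  path d0:H1→d1:-→d2:-→d3:-→d4:-→d5:-→d6:H0→d7:-→d8:H2  best=H2
  + 204.240.53.0/28 (H2) depth=28
  + 174.132.0.0/16 (H0) depth=16
  + 200.0.0.0/5 (H0) depth=5
  - 174.132.119.0/24 clear@24
  + 174.132.119.24/32 (H1) depth=32
  - 204.240.53.0/28 clear@28
  ? 56.50.95.223  path d0:H1  best=H1
  + 204.240.48.0/20 (H0) depth=20
  - 200.0.0.0/5 clear@5

== LOOKUPS ==
["H0","H0","no-route","H1","H1","H1","H2","H1"]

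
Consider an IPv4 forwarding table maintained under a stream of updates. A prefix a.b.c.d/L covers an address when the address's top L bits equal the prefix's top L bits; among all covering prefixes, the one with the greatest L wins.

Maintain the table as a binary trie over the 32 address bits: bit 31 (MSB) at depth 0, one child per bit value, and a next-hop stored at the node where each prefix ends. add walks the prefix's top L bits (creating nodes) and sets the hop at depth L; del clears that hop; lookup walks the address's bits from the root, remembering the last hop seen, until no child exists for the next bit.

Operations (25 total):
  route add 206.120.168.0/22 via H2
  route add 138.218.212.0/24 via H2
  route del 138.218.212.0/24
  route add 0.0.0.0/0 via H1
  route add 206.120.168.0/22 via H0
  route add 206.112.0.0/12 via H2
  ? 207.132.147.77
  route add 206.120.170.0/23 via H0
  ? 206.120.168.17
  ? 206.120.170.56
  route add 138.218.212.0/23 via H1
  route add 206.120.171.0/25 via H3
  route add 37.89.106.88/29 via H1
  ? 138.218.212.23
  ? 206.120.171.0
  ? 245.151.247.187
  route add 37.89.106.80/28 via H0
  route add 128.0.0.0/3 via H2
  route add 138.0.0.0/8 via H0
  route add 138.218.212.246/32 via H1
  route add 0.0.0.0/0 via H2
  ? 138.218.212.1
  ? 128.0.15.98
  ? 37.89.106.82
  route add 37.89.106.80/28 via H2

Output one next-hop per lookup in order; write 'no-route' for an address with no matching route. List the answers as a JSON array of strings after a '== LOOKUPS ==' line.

Trace:
  + 206.120.168.0/22 (H2) depth=22
  + 138.218.212.0/24 (H2) depth=24
  del 138.218.212.0/24 (clear depth 24)
  + 0.0.0.0/0 (H1) depth=0
  + 206.120.168.0/22 (H0) depth=22
  + 206.112.0.0/12 (H2) depth=12
  Q 207.132.147.77: descend 1100111 ; hops seen [H1] ; pick H1
  + 206.120.170.0/23 (H0) depth=23
  Q 206.120.168.17: descend 1100111001111000101010 ; hops seen [H1,H2,H0] ; pick H0
  Q 206.120.170.56: descend 11001110011110001010101 ; hops seen [H1,H2,H0,H0] ; pick H0
  + 138.218.212.0/23 (H1) depth=23
  + 206.120.171.0/25 (H3) depth=25
  + 37.89.106.88/29 (H1) depth=29
  Q 138.218.212.23: descend 100010101101101011010100 ; hops seen [H1,H1] ; pick H1
  Q 206.120.171.0: descend 1100111001111000101010110 ; hops seen [H1,H2,H0,H0,H3] ; pick H3
  Q 245.151.247.187: descend 11 ; hops seen [H1] ; pick H1
  + 37.89.106.80/28 (H0) depth=28
  + 128.0.0.0/3 (H2) depth=3
  + 138.0.0.0/8 (H0) depth=8
  + 138.218.212.246/32 (H1) depth=32
  + 0.0.0.0/0 (H2) depth=0
  Q 138.218.212.1: descend 100010101101101011010100 ; hops seen [H2,H2,H0,H1] ; pick H1
  Q 128.0.15.98: descend 1000 ; hops seen [H2,H2] ; pick H2
  Q 37.89.106.82: descend 0010010101011001011010100101 ; hops seen [H2,H0] ; pick H0
  + 37.89.106.80/28 (H2) depth=28

== LOOKUPS ==
["H1","H0","H0","H1","H3","H1","H1","H2","H0"]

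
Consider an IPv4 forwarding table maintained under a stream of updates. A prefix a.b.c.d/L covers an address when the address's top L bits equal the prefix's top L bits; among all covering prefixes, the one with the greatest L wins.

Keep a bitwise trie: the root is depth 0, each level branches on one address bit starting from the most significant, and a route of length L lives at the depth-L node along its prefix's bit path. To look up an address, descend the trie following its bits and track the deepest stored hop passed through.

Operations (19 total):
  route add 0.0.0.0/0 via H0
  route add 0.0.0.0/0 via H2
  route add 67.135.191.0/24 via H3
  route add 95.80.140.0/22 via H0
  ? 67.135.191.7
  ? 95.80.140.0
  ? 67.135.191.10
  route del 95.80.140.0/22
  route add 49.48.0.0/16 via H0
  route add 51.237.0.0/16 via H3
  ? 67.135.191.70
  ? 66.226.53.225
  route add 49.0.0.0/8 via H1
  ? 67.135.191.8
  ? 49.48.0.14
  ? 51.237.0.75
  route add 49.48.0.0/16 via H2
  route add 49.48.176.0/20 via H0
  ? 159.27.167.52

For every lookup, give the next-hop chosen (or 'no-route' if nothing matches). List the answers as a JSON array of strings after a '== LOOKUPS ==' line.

Trace:
  add 0.0.0.0/0 -> H0 at depth 0
  add 0.0.0.0/0 -> H2 at depth 0
  add 67.135.191.0/24 -> H3 at depth 24
  add 95.80.140.0/22 -> H0 at depth 22
  Q 67.135.191.7: descend 010000111000011110111111 ; hops seen [H2,H3] ; pick H3
  Q 95.80.140.0: descend 0101111101010000100011 ; hops seen [H2,H0] ; pick H0
  Q 67.135.191.10: descend 010000111000011110111111 ; hops seen [H2,H3] ; pick H3
  del 95.80.140.0/22 (clear depth 22)
  add 49.48.0.0/16 -> H0 at depth 16
  add 51.237.0.0/16 -> H3 at depth 16
  Q 67.135.191.70: descend 010000111000011110111111 ; hops seen [H2,H3] ; pick H3
  Q 66.226.53.225: descend 0100001 ; hops seen [H2] ; pick H2
  add 49.0.0.0/8 -> H1 at depth 8
  Q 67.135.191.8: descend 010000111000011110111111 ; hops seen [H2,H3] ; pick H3
  Q 49.48.0.14: descend 0011000100110000 ; hops seen [H2,H1,H0] ; pick H0
  Q 51.237.0.75: descend 0011001111101101 ; hops seen [H2,H3] ; pick H3
  add 49.48.0.0/16 -> H2 at depth 16
  add 49.48.176.0/20 -> H0 at depth 20
  Q 159.27.167.52: descend ε ; hops seen [H2] ; pick H2

== LOOKUPS ==
["H3","H0","H3","H3","H2","H3","H0","H3","H2"]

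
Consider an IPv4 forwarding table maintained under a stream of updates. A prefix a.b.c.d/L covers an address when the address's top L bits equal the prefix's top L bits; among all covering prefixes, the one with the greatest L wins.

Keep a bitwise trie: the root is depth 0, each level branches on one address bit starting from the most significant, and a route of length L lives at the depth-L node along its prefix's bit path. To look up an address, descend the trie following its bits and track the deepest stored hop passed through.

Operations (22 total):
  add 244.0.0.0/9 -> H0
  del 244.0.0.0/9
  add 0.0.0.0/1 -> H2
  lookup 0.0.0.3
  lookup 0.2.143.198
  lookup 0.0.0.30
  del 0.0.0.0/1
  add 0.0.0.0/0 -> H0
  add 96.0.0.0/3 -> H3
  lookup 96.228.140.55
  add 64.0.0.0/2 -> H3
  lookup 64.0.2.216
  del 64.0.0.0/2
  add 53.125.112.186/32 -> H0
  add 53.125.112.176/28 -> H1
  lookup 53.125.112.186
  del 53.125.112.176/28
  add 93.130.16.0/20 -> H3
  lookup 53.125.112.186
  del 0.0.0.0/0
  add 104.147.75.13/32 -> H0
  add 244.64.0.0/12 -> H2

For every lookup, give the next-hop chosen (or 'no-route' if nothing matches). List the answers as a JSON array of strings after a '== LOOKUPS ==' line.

Process each operation:
  + 244.0.0.0/9 (H0) depth=9
  - 244.0.0.0/9 clear@9
  + 0.0.0.0/1 (H2) depth=1
  lookup 0.0.0.3: bits 0 walk d0:-→d1:H2 -> H2
  lookup 0.2.143.198: bits 0 walk d0:-→d1:H2 -> H2
  lookup 0.0.0.30: bits 0 walk d0:-→d1:H2 -> H2
  - 0.0.0.0/1 clear@1
  + 0.0.0.0/0 (H0) depth=0
  + 96.0.0.0/3 (H3) depth=3
  lookup 96.228.140.55: bits 011 walk d0:H0→d1:-→d2:-→d3:H3 -> H3
  + 64.0.0.0/2 (H3) depth=2
  lookup 64.0.2.216: bits 01 walk d0:H0→d1:-→d2:H3 -> H3
  - 64.0.0.0/2 clear@2
  + 53.125.112.186/32 (H0) depth=32
  + 53.125.112.176/28 (H1) depth=28
  lookup 53.125.112.186: bits 00110101011111010111000010111010 walk d0:H0→d1:-→d2:-→d3:-→d4:-→d5:-→d6:-→d7:-→d8:-→d9:-→d10:-→d11:-→d12:-→d13:-→d14:-→d15:-→d16:-→d17:-→d18:-→d19:-→d20:-→d21:-→d22:-→d23:-→d24:-→d25:-→d26:-→d27:-→d28:H1→d29:-→d30:-→d31:-→d32:H0 -> H0
  - 53.125.112.176/28 clear@28
  + 93.130.16.0/20 (H3) depth=20
  lookup 53.125.112.186: bits 00110101011111010111000010111010 walk d0:H0→d1:-→d2:-→d3:-→d4:-→d5:-→d6:-→d7:-→d8:-→d9:-→d10:-→d11:-→d12:-→d13:-→d14:-→d15:-→d16:-→d17:-→d18:-→d19:-→d20:-→d21:-→d22:-→d23:-→d24:-→d25:-→d26:-→d27:-→d28:-→d29:-→d30:-→d31:-→d32:H0 -> H0
  - 0.0.0.0/0 clear@0
  + 104.147.75.13/32 (H0) depth=32
  + 244.64.0.0/12 (H2) depth=12

== LOOKUPS ==
["H2","H2","H2","H3","H3","H0","H0"]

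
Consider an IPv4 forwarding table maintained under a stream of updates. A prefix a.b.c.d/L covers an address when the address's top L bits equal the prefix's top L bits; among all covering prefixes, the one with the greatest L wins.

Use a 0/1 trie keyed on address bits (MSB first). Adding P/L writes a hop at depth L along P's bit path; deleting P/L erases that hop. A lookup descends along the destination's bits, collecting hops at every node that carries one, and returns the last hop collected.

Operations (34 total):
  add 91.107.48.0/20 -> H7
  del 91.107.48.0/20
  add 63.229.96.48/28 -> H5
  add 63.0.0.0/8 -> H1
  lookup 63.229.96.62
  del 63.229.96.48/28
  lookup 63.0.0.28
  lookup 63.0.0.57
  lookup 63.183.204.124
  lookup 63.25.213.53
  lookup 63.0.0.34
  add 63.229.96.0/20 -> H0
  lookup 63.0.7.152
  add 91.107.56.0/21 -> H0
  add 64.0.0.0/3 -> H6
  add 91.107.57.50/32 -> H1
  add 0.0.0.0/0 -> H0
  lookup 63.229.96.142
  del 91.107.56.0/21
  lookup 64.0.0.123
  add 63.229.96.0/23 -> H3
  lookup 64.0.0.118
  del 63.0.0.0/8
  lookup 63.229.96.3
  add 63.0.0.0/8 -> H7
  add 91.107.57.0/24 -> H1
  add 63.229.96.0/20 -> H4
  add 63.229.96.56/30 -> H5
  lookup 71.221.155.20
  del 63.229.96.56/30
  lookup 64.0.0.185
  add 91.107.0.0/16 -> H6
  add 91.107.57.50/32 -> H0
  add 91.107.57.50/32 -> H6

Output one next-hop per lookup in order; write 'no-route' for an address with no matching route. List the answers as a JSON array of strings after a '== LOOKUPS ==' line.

Apply in order:
  + 91.107.48.0/20 (H7) depth=20
  - 91.107.48.0/20 clear@20
  + 63.229.96.48/28 (H5) depth=28
  + 63.0.0.0/8 (H1) depth=8
  Q 63.229.96.62: descend 0011111111100101011000000011 ; hops seen [H1,H5] ; pick H5
  - 63.229.96.48/28 clear@28
  Q 63.0.0.28: descend 00111111 ; hops seen [H1] ; pick H1
  Q 63.0.0.57: descend 00111111 ; hops seen [H1] ; pick H1
  Q 63.183.204.124: descend 001111111 ; hops seen [H1] ; pick H1
  Q 63.25.213.53: descend 00111111 ; hops seen [H1] ; pick H1
  Q 63.0.0.34: descend 00111111 ; hops seen [H1] ; pick H1
  + 63.229.96.0/20 (H0) depth=20
  Q 63.0.7.152: descend 00111111 ; hops seen [H1] ; pick H1
  + 91.107.56.0/21 (H0) depth=21
  + 64.0.0.0/3 (H6) depth=3
  + 91.107.57.50/32 (H1) depth=32
  + 0.0.0.0/0 (H0) depth=0
  Q 63.229.96.142: descend 001111111110010101100000 ; hops seen [H0,H1,H0] ; pick H0
  - 91.107.56.0/21 clear@21
  Q 64.0.0.123: descend 010 ; hops seen [H0,H6] ; pick H6
  + 63.229.96.0/23 (H3) depth=23
  Q 64.0.0.118: descend 010 ; hops seen [H0,H6] ; pick H6
  - 63.0.0.0/8 clear@8
  Q 63.229.96.3: descend 00111111111001010110000000 ; hops seen [H0,H0,H3] ; pick H3
  + 63.0.0.0/8 (H7) depth=8
  + 91.107.57.0/24 (H1) depth=24
  + 63.229.96.0/20 (H4) depth=20
  + 63.229.96.56/30 (H5) depth=30
  Q 71.221.155.20: descend 010 ; hops seen [H0,H6] ; pick H6
  - 63.229.96.56/30 clear@30
  Q 64.0.0.185: descend 010 ; hops seen [H0,H6] ; pick H6
  + 91.107.0.0/16 (H6) depth=16
  + 91.107.57.50/32 (H0) depth=32
  + 91.107.57.50/32 (H6) depth=32

== LOOKUPS ==
["H5","H1","H1","H1","H1","H1","H1","H0","H6","H6","H3","H6","H6"]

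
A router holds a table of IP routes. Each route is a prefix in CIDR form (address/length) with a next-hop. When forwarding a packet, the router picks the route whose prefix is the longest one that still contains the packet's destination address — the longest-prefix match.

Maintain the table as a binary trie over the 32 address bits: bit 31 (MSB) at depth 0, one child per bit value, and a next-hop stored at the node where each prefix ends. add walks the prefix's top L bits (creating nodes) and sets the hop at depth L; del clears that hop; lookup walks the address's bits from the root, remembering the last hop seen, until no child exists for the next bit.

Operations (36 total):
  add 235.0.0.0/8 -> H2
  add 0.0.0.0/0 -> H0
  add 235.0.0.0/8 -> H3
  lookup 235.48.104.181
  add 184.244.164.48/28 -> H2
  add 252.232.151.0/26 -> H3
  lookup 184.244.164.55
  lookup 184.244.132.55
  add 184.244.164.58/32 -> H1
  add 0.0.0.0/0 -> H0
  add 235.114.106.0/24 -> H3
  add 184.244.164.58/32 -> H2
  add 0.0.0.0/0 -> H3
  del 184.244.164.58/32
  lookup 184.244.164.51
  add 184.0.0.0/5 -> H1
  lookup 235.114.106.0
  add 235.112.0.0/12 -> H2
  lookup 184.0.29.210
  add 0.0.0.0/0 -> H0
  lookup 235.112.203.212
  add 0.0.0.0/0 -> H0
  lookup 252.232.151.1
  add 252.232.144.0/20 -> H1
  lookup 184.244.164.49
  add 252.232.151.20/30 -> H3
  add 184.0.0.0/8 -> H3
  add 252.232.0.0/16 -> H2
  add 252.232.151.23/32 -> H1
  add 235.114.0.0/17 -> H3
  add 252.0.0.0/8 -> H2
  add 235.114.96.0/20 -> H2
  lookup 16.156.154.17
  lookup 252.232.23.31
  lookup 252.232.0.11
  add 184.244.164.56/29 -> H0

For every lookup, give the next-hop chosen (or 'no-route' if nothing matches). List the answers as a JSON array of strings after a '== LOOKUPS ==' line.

Process each operation:
  + 235.0.0.0/8 (H2) depth=8
  + 0.0.0.0/0 (H0) depth=0
  + 235.0.0.0/8 (H3) depth=8
  lookup 235.48.104.181: bits 11101011 walk d0:H0→d1:-→d2:-→d3:-→d4:-→d5:-→d6:-→d7:-→d8:H3 -> H3
  + 184.244.164.48/28 (H2) depth=28
  + 252.232.151.0/26 (H3) depth=26
  lookup 184.244.164.55: bits 1011100011110100101001000011 walk d0:H0→d1:-→d2:-→d3:-→d4:-→d5:-→d6:-→d7:-→d8:-→d9:-→d10:-→d11:-→d12:-→d13:-→d14:-→d15:-→d16:-→d17:-→d18:-→d19:-→d20:-→d21:-→d22:-→d23:-→d24:-→d25:-→d26:-→d27:-→d28:H2 -> H2
  lookup 184.244.132.55: bits 101110001111010010 walk d0:H0→d1:-→d2:-→d3:-→d4:-→d5:-→d6:-→d7:-→d8:-→d9:-→d10:-→d11:-→d12:-→d13:-→d14:-→d15:-→d16:-→d17:-→d18:- -> H0
  + 184.244.164.58/32 (H1) depth=32
  + 0.0.0.0/0 (H0) depth=0
  + 235.114.106.0/24 (H3) depth=24
  + 184.244.164.58/32 (H2) depth=32
  + 0.0.0.0/0 (H3) depth=0
  - 184.244.164.58/32 clear@32
  lookup 184.244.164.51: bits 1011100011110100101001000011 walk d0:H3→d1:-→d2:-→d3:-→d4:-→d5:-→d6:-→d7:-→d8:-→d9:-→d10:-→d11:-→d12:-→d13:-→d14:-→d15:-→d16:-→d17:-→d18:-→d19:-→d20:-→d21:-→d22:-→d23:-→d24:-→d25:-→d26:-→d27:-→d28:H2 -> H2
  + 184.0.0.0/5 (H1) depth=5
  lookup 235.114.106.0: bits 111010110111001001101010 walk d0:H3→d1:-→d2:-→d3:-→d4:-→d5:-→d6:-→d7:-→d8:H3→d9:-→d10:-→d11:-→d12:-→d13:-→d14:-→d15:-→d16:-→d17:-→d18:-→d19:-→d20:-→d21:-→d22:-→d23:-→d24:H3 -> H3
  + 235.112.0.0/12 (H2) depth=12
  lookup 184.0.29.210: bits 10111000 walk d0:H3→d1:-→d2:-→d3:-→d4:-→d5:H1→d6:-→d7:-→d8:- -> H1
  + 0.0.0.0/0 (H0) depth=0
  lookup 235.112.203.212: bits 11101011011100 walk d0:H0→d1:-→d2:-→d3:-→d4:-→d5:-→d6:-→d7:-→d8:H3→d9:-→d10:-→d11:-→d12:H2→d13:-→d14:- -> H2
  + 0.0.0.0/0 (H0) depth=0
  lookup 252.232.151.1: bits 11111100111010001001011100 walk d0:H0→d1:-→d2:-→d3:-→d4:-→d5:-→d6:-→d7:-→d8:-→d9:-→d10:-→d11:-→d12:-→d13:-→d14:-→d15:-→d16:-→d17:-→d18:-→d19:-→d20:-→d21:-→d22:-→d23:-→d24:-→d25:-→d26:H3 -> H3
  + 252.232.144.0/20 (H1) depth=20
  lookup 184.244.164.49: bits 1011100011110100101001000011 walk d0:H0→d1:-→d2:-→d3:-→d4:-→d5:H1→d6:-→d7:-→d8:-→d9:-→d10:-→d11:-→d12:-→d13:-→d14:-→d15:-→d16:-→d17:-→d18:-→d19:-→d20:-→d21:-→d22:-→d23:-→d24:-→d25:-→d26:-→d27:-→d28:H2 -> H2
  + 252.232.151.20/30 (H3) depth=30
  + 184.0.0.0/8 (H3) depth=8
  + 252.232.0.0/16 (H2) depth=16
  + 252.232.151.23/32 (H1) depth=32
  + 235.114.0.0/17 (H3) depth=17
  + 252.0.0.0/8 (H2) depth=8
  + 235.114.96.0/20 (H2) depth=20
  lookup 16.156.154.17: bits ε walk d0:H0 -> H0
  lookup 252.232.23.31: bits 1111110011101000 walk d0:H0→d1:-→d2:-→d3:-→d4:-→d5:-→d6:-→d7:-→d8:H2→d9:-→d10:-→d11:-→d12:-→d13:-→d14:-→d15:-→d16:H2 -> H2
  lookup 252.232.0.11: bits 1111110011101000 walk d0:H0→d1:-→d2:-→d3:-→d4:-→d5:-→d6:-→d7:-→d8:H2→d9:-→d10:-→d11:-→d12:-→d13:-→d14:-→d15:-→d16:H2 -> H2
  + 184.244.164.56/29 (H0) depth=29

== LOOKUPS ==
["H3","H2","H0","H2","H3","H1","H2","H3","H2","H0","H2","H2"]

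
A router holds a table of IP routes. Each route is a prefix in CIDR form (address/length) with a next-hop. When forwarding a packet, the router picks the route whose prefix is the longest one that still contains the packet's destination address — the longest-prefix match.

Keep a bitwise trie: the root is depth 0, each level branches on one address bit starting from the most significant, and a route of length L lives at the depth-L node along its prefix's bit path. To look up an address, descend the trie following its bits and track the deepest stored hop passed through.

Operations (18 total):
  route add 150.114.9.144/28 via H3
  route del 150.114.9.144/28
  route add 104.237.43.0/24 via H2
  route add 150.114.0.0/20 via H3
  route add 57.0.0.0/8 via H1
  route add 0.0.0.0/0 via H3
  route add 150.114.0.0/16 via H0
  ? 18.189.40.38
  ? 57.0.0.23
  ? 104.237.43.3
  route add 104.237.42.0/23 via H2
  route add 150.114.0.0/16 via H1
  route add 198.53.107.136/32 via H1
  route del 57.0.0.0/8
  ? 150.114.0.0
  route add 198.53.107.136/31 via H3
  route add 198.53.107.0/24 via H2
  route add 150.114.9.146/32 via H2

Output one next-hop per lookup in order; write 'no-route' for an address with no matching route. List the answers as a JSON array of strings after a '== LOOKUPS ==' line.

Process each operation:
  + 150.114.9.144/28 (H3) depth=28
  - 150.114.9.144/28 clear@28
  + 104.237.43.0/24 (H2) depth=24
  + 150.114.0.0/20 (H3) depth=20
  + 57.0.0.0/8 (H1) depth=8
  + 0.0.0.0/0 (H3) depth=0
  + 150.114.0.0/16 (H0) depth=16
  Q 18.189.40.38: descend 00 ; hops seen [H3] ; pick H3
  Q 57.0.0.23: descend 00111001 ; hops seen [H3,H1] ; pick H1
  Q 104.237.43.3: descend 011010001110110100101011 ; hops seen [H3,H2] ; pick H2
  + 104.237.42.0/23 (H2) depth=23
  + 150.114.0.0/16 (H1) depth=16
  + 198.53.107.136/32 (H1) depth=32
  - 57.0.0.0/8 clear@8
  Q 150.114.0.0: descend 10010110011100100000 ; hops seen [H3,H1,H3] ; pick H3
  + 198.53.107.136/31 (H3) depth=31
  + 198.53.107.0/24 (H2) depth=24
  + 150.114.9.146/32 (H2) depth=32

== LOOKUPS ==
["H3","H1","H2","H3"]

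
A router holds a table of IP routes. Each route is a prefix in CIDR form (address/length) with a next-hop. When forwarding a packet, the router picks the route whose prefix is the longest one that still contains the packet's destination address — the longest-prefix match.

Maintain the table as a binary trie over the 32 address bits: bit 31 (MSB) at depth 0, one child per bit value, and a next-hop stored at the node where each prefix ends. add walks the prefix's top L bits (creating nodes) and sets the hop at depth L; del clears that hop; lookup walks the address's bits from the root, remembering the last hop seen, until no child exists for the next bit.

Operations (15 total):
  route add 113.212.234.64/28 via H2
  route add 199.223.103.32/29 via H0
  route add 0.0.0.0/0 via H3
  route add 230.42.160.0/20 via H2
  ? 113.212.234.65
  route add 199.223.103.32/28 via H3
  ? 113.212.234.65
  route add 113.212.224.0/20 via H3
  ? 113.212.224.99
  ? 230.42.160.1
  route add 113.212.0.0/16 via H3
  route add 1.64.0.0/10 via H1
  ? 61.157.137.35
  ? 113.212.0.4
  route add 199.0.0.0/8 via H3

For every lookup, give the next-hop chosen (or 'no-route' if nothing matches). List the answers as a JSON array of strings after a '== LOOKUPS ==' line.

Apply in order:
  add 113.212.234.64/28 -> H2 at depth 28
  add 199.223.103.32/29 -> H0 at depth 29
  add 0.0.0.0/0 -> H3 at depth 0
  add 230.42.160.0/20 -> H2 at depth 20
  lookup 113.212.234.65: bits 0111000111010100111010100100 walk d0:H3→d1:-→d2:-→d3:-→d4:-→d5:-→d6:-→d7:-→d8:-→d9:-→d10:-→d11:-→d12:-→d13:-→d14:-→d15:-→d16:-→d17:-→d18:-→d19:-→d20:-→d21:-→d22:-→d23:-→d24:-→d25:-→d26:-→d27:-→d28:H2 -> H2
  add 199.223.103.32/28 -> H3 at depth 28
  lookup 113.212.234.65: bits 0111000111010100111010100100 walk d0:H3→d1:-→d2:-→d3:-→d4:-→d5:-→d6:-→d7:-→d8:-→d9:-→d10:-→d11:-→d12:-→d13:-→d14:-→d15:-→d16:-→d17:-→d18:-→d19:-→d20:-→d21:-→d22:-→d23:-→d24:-→d25:-→d26:-→d27:-→d28:H2 -> H2
  add 113.212.224.0/20 -> H3 at depth 20
  lookup 113.212.224.99: bits 01110001110101001110 walk d0:H3→d1:-→d2:-→d3:-→d4:-→d5:-→d6:-→d7:-→d8:-→d9:-→d10:-→d11:-→d12:-→d13:-→d14:-→d15:-→d16:-→d17:-→d18:-→d19:-→d20:H3 -> H3
  lookup 230.42.160.1: bits 11100110001010101010 walk d0:H3→d1:-→d2:-→d3:-→d4:-→d5:-→d6:-→d7:-→d8:-→d9:-→d10:-→d11:-→d12:-→d13:-→d14:-→d15:-→d16:-→d17:-→d18:-→d19:-→d20:H2 -> H2
  add 113.212.0.0/16 -> H3 at depth 16
  add 1.64.0.0/10 -> H1 at depth 10
  lookup 61.157.137.35: bits 00 walk d0:H3→d1:-→d2:- -> H3
  lookup 113.212.0.4: bits 0111000111010100 walk d0:H3→d1:-→d2:-→d3:-→d4:-→d5:-→d6:-→d7:-→d8:-→d9:-→d10:-→d11:-→d12:-→d13:-→d14:-→d15:-→d16:H3 -> H3
  add 199.0.0.0/8 -> H3 at depth 8

== LOOKUPS ==
["H2","H2","H3","H2","H3","H3"]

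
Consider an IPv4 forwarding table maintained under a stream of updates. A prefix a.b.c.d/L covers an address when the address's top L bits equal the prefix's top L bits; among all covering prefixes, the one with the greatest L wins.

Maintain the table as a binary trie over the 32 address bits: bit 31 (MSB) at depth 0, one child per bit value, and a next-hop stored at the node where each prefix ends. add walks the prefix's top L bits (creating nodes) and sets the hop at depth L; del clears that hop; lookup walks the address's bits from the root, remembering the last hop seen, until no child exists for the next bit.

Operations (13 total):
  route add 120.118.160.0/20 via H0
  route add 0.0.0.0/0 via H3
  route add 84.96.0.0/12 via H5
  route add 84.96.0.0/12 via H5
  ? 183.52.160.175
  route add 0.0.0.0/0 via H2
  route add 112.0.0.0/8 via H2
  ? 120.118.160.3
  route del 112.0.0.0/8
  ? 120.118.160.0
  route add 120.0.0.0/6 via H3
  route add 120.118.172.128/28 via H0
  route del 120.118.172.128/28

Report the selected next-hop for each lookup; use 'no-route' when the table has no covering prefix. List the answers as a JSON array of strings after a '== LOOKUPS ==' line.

Apply in order:
  add 120.118.160.0/20 -> H0 at depth 20
  add 0.0.0.0/0 -> H3 at depth 0
  add 84.96.0.0/12 -> H5 at depth 12
  add 84.96.0.0/12 -> H5 at depth 12
  lookup 183.52.160.175: bits ε walk d0:H3 -> H3
  add 0.0.0.0/0 -> H2 at depth 0
  add 112.0.0.0/8 -> H2 at depth 8
  lookup 120.118.160.3: bits 01111000011101101010 walk d0:H2→d1:-→d2:-→d3:-→d4:-→d5:-→d6:-→d7:-→d8:-→d9:-→d10:-→d11:-→d12:-→d13:-→d14:-→d15:-→d16:-→d17:-→d18:-→d19:-→d20:H0 -> H0
  del 112.0.0.0/8 (clear depth 8)
  lookup 120.118.160.0: bits 01111000011101101010 walk d0:H2→d1:-→d2:-→d3:-→d4:-→d5:-→d6:-→d7:-→d8:-→d9:-→d10:-→d11:-→d12:-→d13:-→d14:-→d15:-→d16:-→d17:-→d18:-→d19:-→d20:H0 -> H0
  add 120.0.0.0/6 -> H3 at depth 6
  add 120.118.172.128/28 -> H0 at depth 28
  del 120.118.172.128/28 (clear depth 28)

== LOOKUPS ==
["H3","H0","H0"]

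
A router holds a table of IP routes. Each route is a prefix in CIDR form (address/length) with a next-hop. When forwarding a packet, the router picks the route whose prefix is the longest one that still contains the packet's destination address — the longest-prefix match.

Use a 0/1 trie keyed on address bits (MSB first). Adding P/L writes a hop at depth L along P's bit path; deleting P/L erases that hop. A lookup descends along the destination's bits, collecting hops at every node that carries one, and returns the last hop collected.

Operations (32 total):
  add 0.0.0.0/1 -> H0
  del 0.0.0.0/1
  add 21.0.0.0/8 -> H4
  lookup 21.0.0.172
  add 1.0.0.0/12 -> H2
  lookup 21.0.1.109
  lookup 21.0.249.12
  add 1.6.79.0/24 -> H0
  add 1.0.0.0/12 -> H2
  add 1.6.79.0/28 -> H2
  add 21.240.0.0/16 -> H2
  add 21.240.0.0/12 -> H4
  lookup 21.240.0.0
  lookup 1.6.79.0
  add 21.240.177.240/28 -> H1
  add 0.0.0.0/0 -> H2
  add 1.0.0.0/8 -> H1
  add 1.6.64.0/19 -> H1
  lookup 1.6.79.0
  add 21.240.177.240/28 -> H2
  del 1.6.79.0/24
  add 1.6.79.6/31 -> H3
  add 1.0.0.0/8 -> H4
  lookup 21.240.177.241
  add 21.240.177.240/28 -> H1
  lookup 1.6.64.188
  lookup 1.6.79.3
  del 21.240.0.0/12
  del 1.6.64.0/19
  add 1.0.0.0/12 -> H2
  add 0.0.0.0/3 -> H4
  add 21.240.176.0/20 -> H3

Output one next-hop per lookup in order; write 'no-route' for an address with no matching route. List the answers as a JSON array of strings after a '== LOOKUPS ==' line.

Trace:
  + 0.0.0.0/1 (H0) depth=1
  del 0.0.0.0/1 (clear depth 1)
  + 21.0.0.0/8 (H4) depth=8
  Q 21.0.0.172: descend 00010101 ; hops seen [H4] ; pick H4
  + 1.0.0.0/12 (H2) depth=12
  Q 21.0.1.109: descend 00010101 ; hops seen [H4] ; pick H4
  Q 21.0.249.12: descend 00010101 ; hops seen [H4] ; pick H4
  + 1.6.79.0/24 (H0) depth=24
  + 1.0.0.0/12 (H2) depth=12
  + 1.6.79.0/28 (H2) depth=28
  + 21.240.0.0/16 (H2) depth=16
  + 21.240.0.0/12 (H4) depth=12
  Q 21.240.0.0: descend 0001010111110000 ; hops seen [H4,H4,H2] ; pick H2
  Q 1.6.79.0: descend 0000000100000110010011110000 ; hops seen [H2,H0,H2] ; pick H2
  + 21.240.177.240/28 (H1) depth=28
  + 0.0.0.0/0 (H2) depth=0
  + 1.0.0.0/8 (H1) depth=8
  + 1.6.64.0/19 (H1) depth=19
  Q 1.6.79.0: descend 0000000100000110010011110000 ; hops seen [H2,H1,H2,H1,H0,H2] ; pick H2
  + 21.240.177.240/28 (H2) depth=28
  del 1.6.79.0/24 (clear depth 24)
  + 1.6.79.6/31 (H3) depth=31
  + 1.0.0.0/8 (H4) depth=8
  Q 21.240.177.241: descend 0001010111110000101100011111 ; hops seen [H2,H4,H4,H2,H2] ; pick H2
  + 21.240.177.240/28 (H1) depth=28
  Q 1.6.64.188: descend 00000001000001100100 ; hops seen [H2,H4,H2,H1] ; pick H1
  Q 1.6.79.3: descend 00000001000001100100111100000 ; hops seen [H2,H4,H2,H1,H2] ; pick H2
  del 21.240.0.0/12 (clear depth 12)
  del 1.6.64.0/19 (clear depth 19)
  + 1.0.0.0/12 (H2) depth=12
  + 0.0.0.0/3 (H4) depth=3
  + 21.240.176.0/20 (H3) depth=20

== LOOKUPS ==
["H4","H4","H4","H2","H2","H2","H2","H1","H2"]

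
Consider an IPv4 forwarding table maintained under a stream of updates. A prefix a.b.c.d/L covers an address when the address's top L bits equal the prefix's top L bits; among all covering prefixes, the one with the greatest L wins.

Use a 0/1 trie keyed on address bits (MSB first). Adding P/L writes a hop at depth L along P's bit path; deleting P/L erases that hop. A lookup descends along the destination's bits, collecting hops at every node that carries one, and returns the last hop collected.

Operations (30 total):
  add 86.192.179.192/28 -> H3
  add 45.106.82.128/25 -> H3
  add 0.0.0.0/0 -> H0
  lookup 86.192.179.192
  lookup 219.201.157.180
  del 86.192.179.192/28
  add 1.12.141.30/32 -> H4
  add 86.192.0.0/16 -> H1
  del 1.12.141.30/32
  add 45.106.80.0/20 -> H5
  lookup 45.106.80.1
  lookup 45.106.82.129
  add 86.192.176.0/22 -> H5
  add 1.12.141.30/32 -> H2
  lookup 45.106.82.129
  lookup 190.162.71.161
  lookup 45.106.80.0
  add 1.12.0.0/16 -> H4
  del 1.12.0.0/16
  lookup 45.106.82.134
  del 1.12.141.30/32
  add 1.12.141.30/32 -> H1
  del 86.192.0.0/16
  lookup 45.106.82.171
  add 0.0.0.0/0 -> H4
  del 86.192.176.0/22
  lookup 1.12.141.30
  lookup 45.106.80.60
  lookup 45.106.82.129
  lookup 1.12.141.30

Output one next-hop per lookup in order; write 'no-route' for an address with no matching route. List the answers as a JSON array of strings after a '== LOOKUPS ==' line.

Trace:
  add 86.192.179.192/28 -> H3 at depth 28
  add 45.106.82.128/25 -> H3 at depth 25
  add 0.0.0.0/0 -> H0 at depth 0
  Q 86.192.179.192: descend 0101011011000000101100111100 ; hops seen [H0,H3] ; pick H3
  Q 219.201.157.180: descend ε ; hops seen [H0] ; pick H0
  del 86.192.179.192/28 (clear depth 28)
  add 1.12.141.30/32 -> H4 at depth 32
  add 86.192.0.0/16 -> H1 at depth 16
  del 1.12.141.30/32 (clear depth 32)
  add 45.106.80.0/20 -> H5 at depth 20
  Q 45.106.80.1: descend 0010110101101010010100 ; hops seen [H0,H5] ; pick H5
  Q 45.106.82.129: descend 0010110101101010010100101 ; hops seen [H0,H5,H3] ; pick H3
  add 86.192.176.0/22 -> H5 at depth 22
  add 1.12.141.30/32 -> H2 at depth 32
  Q 45.106.82.129: descend 0010110101101010010100101 ; hops seen [H0,H5,H3] ; pick H3
  Q 190.162.71.161: descend ε ; hops seen [H0] ; pick H0
  Q 45.106.80.0: descend 0010110101101010010100 ; hops seen [H0,H5] ; pick H5
  add 1.12.0.0/16 -> H4 at depth 16
  del 1.12.0.0/16 (clear depth 16)
  Q 45.106.82.134: descend 0010110101101010010100101 ; hops seen [H0,H5,H3] ; pick H3
  del 1.12.141.30/32 (clear depth 32)
  add 1.12.141.30/32 -> H1 at depth 32
  del 86.192.0.0/16 (clear depth 16)
  Q 45.106.82.171: descend 0010110101101010010100101 ; hops seen [H0,H5,H3] ; pick H3
  add 0.0.0.0/0 -> H4 at depth 0
  del 86.192.176.0/22 (clear depth 22)
  Q 1.12.141.30: descend 00000001000011001000110100011110 ; hops seen [H4,H1] ; pick H1
  Q 45.106.80.60: descend 0010110101101010010100 ; hops seen [H4,H5] ; pick H5
  Q 45.106.82.129: descend 0010110101101010010100101 ; hops seen [H4,H5,H3] ; pick H3
  Q 1.12.141.30: descend 00000001000011001000110100011110 ; hops seen [H4,H1] ; pick H1

== LOOKUPS ==
["H3","H0","H5","H3","H3","H0","H5","H3","H3","H1","H5","H3","H1"]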